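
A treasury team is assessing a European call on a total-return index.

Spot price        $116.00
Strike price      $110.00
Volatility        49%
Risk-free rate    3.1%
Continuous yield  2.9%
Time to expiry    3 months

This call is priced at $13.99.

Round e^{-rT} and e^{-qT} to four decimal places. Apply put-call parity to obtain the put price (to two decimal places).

$7.98

exp(−qT) = exp(−0.029·0.25) = 0.9928;  exp(−rT) = exp(−0.031·0.25) = 0.9923
Put-call parity: C − P = S·e^(−qT) − K·e^(−rT) = 116·0.9928 − 110·0.9923 = 115.1648 − 109.1530 = 6.0118
P = C − (C − P) = 13.99 − (6.0118) = 7.9782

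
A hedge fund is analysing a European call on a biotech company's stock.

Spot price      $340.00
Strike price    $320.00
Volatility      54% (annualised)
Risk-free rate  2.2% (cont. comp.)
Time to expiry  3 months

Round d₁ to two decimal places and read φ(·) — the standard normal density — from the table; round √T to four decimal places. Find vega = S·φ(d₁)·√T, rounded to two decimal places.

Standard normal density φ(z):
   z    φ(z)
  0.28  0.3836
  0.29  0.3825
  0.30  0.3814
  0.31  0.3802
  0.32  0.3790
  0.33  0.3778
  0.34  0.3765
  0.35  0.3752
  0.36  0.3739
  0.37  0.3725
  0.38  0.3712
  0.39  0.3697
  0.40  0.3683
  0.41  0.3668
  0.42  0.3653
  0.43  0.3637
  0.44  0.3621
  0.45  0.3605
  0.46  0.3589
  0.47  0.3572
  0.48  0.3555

σ√T = 0.54 × 0.5000 = 0.2700
d₁ = [ln(340/320) + (0.022 + 0.54²/2)·0.25] / 0.2700 = [0.0606 + 0.0420] / 0.2700 = 0.3799 which rounds to 0.38
√T = √0.25 = 0.5000
φ(d₁) = φ(0.38) = 0.3712
vega = S·φ(d₁)·√T = 340·0.3712·0.5000 = 63.1040

63.10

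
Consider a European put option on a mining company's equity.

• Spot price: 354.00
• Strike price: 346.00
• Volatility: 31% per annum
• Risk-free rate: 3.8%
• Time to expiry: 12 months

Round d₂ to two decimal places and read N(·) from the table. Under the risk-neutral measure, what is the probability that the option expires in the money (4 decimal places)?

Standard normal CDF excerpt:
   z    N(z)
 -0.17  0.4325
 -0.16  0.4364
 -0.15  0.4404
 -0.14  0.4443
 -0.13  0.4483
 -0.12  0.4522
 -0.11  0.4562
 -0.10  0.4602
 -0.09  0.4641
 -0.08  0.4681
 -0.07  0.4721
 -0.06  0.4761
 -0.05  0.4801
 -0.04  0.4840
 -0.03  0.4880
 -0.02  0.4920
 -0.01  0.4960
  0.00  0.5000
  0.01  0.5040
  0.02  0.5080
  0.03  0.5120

0.4840

T = 1;  σ√T = 0.3100
d₁ = [ln(354/346) + (0.038 + ½·0.31²)·1] / (σ√T) = (0.0229 + 0.0861) / 0.3100 = 0.3513 ≈ 0.35
d₂ = 0.3513 − 0.3100 = 0.0413 ≈ 0.04
Risk-neutral Pr[S_T < K] = N(−d₂) = N(-0.04) = 0.4840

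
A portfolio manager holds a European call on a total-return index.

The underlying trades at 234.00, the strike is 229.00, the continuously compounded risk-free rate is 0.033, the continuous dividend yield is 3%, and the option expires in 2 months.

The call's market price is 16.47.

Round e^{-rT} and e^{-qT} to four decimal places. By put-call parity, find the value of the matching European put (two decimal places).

exp(−qT) = exp(−0.03·0.1667) = 0.9950;  exp(−rT) = exp(−0.033·0.1667) = 0.9945
Put-call parity: C − P = S·e^(−qT) − K·e^(−rT) = 234·0.9950 − 229·0.9945 = 232.8300 − 227.7405 = 5.0895
P = C − (C − P) = 16.47 − (5.0895) = 11.3805

11.38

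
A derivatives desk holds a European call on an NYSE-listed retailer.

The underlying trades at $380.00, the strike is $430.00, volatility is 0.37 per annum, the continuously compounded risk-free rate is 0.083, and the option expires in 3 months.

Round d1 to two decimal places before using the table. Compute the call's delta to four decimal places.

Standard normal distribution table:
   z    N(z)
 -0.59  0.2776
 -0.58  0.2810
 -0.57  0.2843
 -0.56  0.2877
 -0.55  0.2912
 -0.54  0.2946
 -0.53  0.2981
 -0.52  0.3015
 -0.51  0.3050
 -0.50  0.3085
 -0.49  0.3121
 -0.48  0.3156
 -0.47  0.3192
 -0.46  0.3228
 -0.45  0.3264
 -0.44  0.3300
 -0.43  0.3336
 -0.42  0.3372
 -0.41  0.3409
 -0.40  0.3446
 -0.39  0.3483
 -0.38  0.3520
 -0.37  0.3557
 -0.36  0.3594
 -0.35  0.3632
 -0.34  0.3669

σ√T = 0.37·√0.25 = 0.1850
d₁ = [ln(380/430) + (0.083 + ½·0.37²)·0.25] / (σ√T) = (-0.1236 + 0.0379) / 0.1850 = -0.4635 → -0.46
N(d₁) = N(-0.46) = 0.3228
Δ_call = N(d₁) = 0.3228

0.3228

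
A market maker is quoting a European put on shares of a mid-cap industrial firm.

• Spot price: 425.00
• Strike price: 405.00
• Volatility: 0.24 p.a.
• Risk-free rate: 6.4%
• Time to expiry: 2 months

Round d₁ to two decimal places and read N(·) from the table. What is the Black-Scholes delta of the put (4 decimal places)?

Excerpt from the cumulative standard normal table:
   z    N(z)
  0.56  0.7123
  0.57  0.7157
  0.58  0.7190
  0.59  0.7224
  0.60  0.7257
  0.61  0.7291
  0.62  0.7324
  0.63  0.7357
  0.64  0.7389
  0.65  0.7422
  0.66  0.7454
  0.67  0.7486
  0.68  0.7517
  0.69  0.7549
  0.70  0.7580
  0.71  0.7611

σ√T = 0.24·√0.1667 = 0.0980
d₁ = [ln(425/405) + (0.064 + 0.24²/2)·0.1667] / 0.0980 = [0.0482 + 0.0155] / 0.0980 = 0.6498 ⇒ 0.65
N(d₁) = N(0.65) = 0.7422
Δ_put = N(d₁) − 1 = 0.7422 − 1 = -0.2578

-0.2578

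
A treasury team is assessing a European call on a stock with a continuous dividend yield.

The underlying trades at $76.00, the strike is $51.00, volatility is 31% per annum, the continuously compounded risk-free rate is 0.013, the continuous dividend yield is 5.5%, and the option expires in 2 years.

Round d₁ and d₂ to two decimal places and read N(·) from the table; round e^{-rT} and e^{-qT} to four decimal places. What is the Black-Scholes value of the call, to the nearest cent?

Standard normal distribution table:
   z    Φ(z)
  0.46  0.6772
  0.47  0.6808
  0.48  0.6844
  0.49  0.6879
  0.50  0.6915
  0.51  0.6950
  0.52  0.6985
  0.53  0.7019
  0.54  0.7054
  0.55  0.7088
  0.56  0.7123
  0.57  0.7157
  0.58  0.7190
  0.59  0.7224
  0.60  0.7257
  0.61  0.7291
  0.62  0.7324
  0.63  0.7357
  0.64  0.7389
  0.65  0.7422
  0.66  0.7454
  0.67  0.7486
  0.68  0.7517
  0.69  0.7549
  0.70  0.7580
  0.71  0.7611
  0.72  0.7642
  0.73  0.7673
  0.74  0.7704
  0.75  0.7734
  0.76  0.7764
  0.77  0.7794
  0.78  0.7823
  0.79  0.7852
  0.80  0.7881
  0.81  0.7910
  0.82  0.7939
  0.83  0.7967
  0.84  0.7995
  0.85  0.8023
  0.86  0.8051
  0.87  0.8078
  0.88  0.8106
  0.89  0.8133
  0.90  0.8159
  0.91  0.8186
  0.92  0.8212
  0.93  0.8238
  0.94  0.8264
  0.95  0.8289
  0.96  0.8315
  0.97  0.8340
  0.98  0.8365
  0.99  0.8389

T = 2;  σ√T = 0.4384
d₁ = [ln(76/51) + (0.013 − 0.055 + 0.31²/2)·2] / 0.4384 = [0.3989 + 0.0121] / 0.4384 = 0.9375 → 0.94
d₂ = d₁ − σ√T = 0.9375 − 0.4384 = 0.4991 → 0.50
exp(−qT) = exp(−0.055·2) = 0.8958;  exp(−rT) = exp(−0.013·2) = 0.9743
N(d₁) = N(0.94) = 0.8264;  N(d₂) = N(0.50) = 0.6915
C = 76·0.8958·0.8264 − 51·0.9743·0.6915 = 56.2620 − 34.3602 = 21.9018

$21.90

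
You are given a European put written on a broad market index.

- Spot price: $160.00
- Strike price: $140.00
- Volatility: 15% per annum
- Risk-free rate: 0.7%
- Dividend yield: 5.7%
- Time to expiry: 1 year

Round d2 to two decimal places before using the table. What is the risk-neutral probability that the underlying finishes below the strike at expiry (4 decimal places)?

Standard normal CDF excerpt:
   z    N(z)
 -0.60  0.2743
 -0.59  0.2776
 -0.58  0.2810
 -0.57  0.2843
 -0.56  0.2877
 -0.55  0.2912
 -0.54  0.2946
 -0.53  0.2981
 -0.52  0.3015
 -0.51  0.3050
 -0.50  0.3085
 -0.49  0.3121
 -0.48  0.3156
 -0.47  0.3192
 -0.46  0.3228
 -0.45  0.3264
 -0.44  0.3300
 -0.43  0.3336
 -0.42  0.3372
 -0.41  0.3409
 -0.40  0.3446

0.3156

σ√T = 0.15 × 1.0000 = 0.1500
d₁ = [ln(160/140) + (0.007 − 0.057 + 0.15²/2)·1] / 0.1500 = [0.1335 − 0.0388] / 0.1500 = 0.6319 which rounds to 0.63
d₂ = d₁ − σ√T = 0.6319 − 0.1500 = 0.4819 which rounds to 0.48
Pr(exercise) under Q = N(−d₂) = N(-0.48) = 0.3156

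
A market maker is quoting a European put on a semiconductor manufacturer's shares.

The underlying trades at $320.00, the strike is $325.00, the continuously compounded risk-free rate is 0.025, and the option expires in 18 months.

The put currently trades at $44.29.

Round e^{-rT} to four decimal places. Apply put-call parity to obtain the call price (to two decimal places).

$51.25

e^(−rT) = e^(−0.025·1.5) = 0.9632
Put-call parity: C − P = S − K·e^(−rT) = 320 − 325·0.9632 = 320 − 313.0400 = 6.9600
C = P + (C − P) = 44.29 + (6.9600) = 51.2500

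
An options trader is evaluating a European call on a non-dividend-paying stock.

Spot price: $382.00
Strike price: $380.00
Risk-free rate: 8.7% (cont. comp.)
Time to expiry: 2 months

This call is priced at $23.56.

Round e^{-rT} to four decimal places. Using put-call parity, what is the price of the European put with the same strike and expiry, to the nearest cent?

$16.09

e^(−rT) = e^(−0.087·0.1667) = 0.9856
Put-call parity: C − P = S − K·e^(−rT) = 382 − 380·0.9856 = 382 − 374.5280 = 7.4720
P = C − (C − P) = 23.56 − (7.4720) = 16.0880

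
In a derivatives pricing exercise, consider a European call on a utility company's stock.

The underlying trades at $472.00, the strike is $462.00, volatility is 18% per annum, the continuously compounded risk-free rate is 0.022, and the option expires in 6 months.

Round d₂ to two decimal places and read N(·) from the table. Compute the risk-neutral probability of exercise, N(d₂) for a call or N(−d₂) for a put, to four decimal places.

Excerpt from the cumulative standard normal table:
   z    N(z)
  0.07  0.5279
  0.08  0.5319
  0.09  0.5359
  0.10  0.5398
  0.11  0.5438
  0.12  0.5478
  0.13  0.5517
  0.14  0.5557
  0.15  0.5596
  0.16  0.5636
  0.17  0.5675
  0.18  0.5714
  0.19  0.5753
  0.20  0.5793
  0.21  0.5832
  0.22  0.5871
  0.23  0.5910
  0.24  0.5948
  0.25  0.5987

σ√T = 0.18·√0.5 = 0.1273
d₁ = [ln(472/462) + (0.022 + 0.18²/2)·0.5] / 0.1273 = [0.0214 + 0.0191] / 0.1273 = 0.3183 which rounds to 0.32
d₂ = d₁ − σ√T = 0.3183 − 0.1273 = 0.1910 which rounds to 0.19
Pr(exercise) under Q = N(d₂) = 0.5753

0.5753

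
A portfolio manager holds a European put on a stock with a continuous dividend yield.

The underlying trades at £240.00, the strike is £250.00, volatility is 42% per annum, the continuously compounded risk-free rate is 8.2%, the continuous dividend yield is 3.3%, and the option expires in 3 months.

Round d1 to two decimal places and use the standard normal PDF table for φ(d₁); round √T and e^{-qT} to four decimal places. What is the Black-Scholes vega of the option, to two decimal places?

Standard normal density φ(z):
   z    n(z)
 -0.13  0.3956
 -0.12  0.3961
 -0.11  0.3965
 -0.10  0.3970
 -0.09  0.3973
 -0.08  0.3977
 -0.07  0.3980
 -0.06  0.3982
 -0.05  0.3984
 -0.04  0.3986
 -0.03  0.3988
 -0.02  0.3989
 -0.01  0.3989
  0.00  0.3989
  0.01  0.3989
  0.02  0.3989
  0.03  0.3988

47.46

T = 0.25;  σ√T = 0.2100
d₁ = [ln(240/250) + (0.082 − 0.033 + 0.42²/2)·0.25] / 0.2100 = [-0.0408 + 0.0343] / 0.2100 = -0.0311 ⇒ -0.03
√T = √0.25 = 0.5000
φ(d₁) = φ(-0.03) = 0.3988
e^(−qT) = e^(−0.033·0.25) = 0.9918
vega = S·e^(−qT)·φ(d₁)·√T = 240·0.9918·0.3988·0.5000 = 47.4636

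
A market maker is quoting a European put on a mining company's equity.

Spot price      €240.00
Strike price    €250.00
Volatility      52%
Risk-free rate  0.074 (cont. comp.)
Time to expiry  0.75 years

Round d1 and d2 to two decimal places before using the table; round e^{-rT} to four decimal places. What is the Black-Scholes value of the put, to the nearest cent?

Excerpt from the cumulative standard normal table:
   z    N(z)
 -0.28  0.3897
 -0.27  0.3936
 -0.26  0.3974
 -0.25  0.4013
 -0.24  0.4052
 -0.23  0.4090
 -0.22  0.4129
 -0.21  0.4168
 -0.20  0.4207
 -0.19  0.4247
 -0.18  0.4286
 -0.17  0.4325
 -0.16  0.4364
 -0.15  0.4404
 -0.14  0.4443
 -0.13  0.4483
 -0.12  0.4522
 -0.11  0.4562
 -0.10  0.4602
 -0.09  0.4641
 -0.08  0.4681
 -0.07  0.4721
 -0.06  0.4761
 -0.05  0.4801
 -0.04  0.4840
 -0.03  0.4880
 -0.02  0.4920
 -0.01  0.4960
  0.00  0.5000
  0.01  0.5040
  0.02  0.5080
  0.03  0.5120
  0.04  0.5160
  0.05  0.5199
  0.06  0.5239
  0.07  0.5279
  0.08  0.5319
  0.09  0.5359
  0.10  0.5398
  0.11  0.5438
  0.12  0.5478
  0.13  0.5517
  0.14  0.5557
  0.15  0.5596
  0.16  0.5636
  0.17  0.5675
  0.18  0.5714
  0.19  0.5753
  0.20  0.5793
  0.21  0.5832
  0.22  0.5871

€40.68

σ√T = 0.52 × 0.8660 = 0.4503
d₁ = [ln(240/250) + (0.074 + 0.52²/2)·0.75] / 0.4503 = [-0.0408 + 0.1569] / 0.4503 = 0.2578 which rounds to 0.26
d₂ = d₁ − σ√T = 0.2578 − 0.4503 = -0.1926 which rounds to -0.19
e^(−rT) = e^(−0.074·0.75) = 0.9460
N(−d₂) = N(0.19) = 0.5753;  N(−d₁) = N(-0.26) = 0.3974
P = 250·0.9460·0.5753 − 240·0.3974 = 136.0585 − 95.3760 = 40.6825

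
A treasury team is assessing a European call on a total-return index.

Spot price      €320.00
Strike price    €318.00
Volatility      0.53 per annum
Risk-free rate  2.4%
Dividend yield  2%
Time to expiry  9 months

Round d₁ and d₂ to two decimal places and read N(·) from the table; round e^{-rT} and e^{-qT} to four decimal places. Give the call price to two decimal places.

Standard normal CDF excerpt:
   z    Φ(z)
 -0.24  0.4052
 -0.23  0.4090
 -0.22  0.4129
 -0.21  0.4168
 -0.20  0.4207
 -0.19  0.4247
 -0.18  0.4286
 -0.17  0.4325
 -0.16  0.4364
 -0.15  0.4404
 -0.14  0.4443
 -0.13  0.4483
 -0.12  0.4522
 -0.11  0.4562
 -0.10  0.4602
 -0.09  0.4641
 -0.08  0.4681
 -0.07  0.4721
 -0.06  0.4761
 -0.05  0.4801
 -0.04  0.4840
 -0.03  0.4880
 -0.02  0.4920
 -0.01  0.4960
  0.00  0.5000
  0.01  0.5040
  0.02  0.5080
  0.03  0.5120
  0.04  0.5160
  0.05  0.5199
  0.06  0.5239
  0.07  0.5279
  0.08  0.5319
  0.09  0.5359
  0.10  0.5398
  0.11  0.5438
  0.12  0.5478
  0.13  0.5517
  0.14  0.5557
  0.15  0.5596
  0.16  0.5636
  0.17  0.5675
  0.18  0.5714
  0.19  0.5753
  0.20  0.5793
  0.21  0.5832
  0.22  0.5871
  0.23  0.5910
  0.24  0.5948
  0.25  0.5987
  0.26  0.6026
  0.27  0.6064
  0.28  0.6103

σ√T = 0.53·√0.75 = 0.4590
d₁ = [ln(320/318) + (0.024 − 0.02 + 0.53²/2)·0.75] / 0.4590 = [0.0063 + 0.1083] / 0.4590 = 0.2497 which rounds to 0.25
d₂ = d₁ − σ√T = 0.2497 − 0.4590 = -0.2093 which rounds to -0.21
exp(−qT) = exp(−0.02·0.75) = 0.9851;  exp(−rT) = exp(−0.024·0.75) = 0.9822
N(d₁) = N(0.25) = 0.5987;  N(d₂) = N(-0.21) = 0.4168
C = 320·0.9851·0.5987 − 318·0.9822·0.4168 = 188.7294 − 130.1831 = 58.5463

€58.55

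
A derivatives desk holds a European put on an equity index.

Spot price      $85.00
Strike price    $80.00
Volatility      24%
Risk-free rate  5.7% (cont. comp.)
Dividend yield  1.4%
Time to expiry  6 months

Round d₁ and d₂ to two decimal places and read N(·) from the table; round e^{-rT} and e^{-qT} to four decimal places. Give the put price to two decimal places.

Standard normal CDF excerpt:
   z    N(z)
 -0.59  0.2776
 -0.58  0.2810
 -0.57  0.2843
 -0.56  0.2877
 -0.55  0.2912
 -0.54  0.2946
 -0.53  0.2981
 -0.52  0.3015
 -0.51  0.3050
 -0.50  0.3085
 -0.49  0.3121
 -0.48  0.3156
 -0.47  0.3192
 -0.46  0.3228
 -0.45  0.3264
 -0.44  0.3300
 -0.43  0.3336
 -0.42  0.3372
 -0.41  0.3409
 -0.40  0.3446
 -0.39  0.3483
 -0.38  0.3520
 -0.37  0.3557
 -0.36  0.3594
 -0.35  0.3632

σ√T = 0.24·√0.5 = 0.1697
ln(S/K) + (r − q + σ²/2)T = ln(85/80) + (0.057 − 0.014 + 0.24²/2)·0.5 = 0.0606 + 0.0359 = 0.0965
d₁ = 0.0965 / 0.1697 = 0.5688 which rounds to 0.57
d₂ = d₁ − σ√T = 0.5688 − 0.1697 = 0.3991 which rounds to 0.40
e^(−qT) = e^(−0.014·0.5) = 0.9930;  e^(−rT) = e^(−0.057·0.5) = 0.9719
N(−d₂) = N(-0.40) = 0.3446;  N(−d₁) = N(-0.57) = 0.2843
P = 80·0.9719·0.3446 − 85·0.9930·0.2843 = 26.7933 − 23.9963 = 2.7970

$2.80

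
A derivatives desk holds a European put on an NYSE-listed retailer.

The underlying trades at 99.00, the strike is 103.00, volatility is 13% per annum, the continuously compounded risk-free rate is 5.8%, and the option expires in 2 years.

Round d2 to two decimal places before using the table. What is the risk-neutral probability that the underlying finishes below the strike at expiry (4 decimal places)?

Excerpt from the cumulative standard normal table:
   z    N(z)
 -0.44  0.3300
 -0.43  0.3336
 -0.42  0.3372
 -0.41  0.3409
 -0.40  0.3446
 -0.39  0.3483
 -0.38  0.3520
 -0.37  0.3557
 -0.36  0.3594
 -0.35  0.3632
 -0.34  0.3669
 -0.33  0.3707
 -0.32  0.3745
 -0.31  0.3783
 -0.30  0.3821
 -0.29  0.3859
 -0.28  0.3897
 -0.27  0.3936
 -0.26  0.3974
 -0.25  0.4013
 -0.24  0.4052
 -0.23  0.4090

σ√T = 0.13 × 1.4142 = 0.1838
ln(S/K) + (r + σ²/2)T = ln(99/103) + (0.058 + 0.13²/2)·2 = -0.0396 + 0.1329 = 0.0933
d₁ = 0.0933 / 0.1838 = 0.5074 → 0.51
d₂ = d₁ − σ√T = 0.5074 − 0.1838 = 0.3236 → 0.32
Pr(exercise) under Q = N(−d₂) = N(-0.32) = 0.3745

0.3745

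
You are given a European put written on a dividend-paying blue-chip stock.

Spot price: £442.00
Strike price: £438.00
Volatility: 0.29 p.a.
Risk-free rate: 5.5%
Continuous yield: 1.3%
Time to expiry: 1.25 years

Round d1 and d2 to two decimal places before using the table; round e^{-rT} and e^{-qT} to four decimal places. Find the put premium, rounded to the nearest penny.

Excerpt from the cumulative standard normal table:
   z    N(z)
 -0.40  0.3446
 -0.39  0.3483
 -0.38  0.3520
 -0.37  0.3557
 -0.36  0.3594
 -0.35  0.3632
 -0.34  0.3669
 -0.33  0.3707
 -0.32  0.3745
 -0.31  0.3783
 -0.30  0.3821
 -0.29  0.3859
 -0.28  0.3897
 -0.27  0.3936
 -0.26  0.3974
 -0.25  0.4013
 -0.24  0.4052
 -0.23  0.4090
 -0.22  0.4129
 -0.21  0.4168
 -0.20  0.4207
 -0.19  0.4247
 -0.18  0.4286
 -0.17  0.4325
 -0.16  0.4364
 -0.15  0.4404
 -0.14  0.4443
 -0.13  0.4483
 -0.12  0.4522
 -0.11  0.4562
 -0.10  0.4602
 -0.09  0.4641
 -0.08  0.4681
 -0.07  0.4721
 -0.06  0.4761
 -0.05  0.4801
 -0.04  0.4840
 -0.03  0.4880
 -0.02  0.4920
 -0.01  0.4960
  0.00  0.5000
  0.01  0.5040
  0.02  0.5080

£41.60

T = 1.25;  σ√T = 0.3242
ln(S/K) + (r − q + σ²/2)T = ln(442/438) + (0.055 − 0.013 + 0.29²/2)·1.25 = 0.0091 + 0.1051 = 0.1142
d₁ = 0.1142 / 0.3242 = 0.3521 → 0.35
d₂ = d₁ − σ√T = 0.3521 − 0.3242 = 0.0278 → 0.03
exp(−qT) = exp(−0.013·1.25) = 0.9839;  exp(−rT) = exp(−0.055·1.25) = 0.9336
P = 438·0.9336·N(-0.03) − 442·0.9839·N(-0.35) = 438·0.9336·0.4880 − 442·0.9839·0.3632 = 199.5514 − 157.9498 = 41.6016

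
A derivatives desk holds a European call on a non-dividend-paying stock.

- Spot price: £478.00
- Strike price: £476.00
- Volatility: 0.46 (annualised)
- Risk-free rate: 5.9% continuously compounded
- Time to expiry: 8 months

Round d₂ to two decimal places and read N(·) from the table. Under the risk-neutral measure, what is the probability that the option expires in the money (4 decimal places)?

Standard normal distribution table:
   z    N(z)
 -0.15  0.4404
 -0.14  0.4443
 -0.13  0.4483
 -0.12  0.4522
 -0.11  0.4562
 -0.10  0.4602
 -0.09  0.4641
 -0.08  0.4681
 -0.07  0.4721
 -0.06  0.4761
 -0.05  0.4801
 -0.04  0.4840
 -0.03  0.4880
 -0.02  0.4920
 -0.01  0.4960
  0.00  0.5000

0.4721

T = 0.6667;  σ√T = 0.3756
d₁ = [ln(478/476) + (0.059 + 0.46²/2)·0.6667] / 0.3756 = [0.0042 + 0.1099] / 0.3756 = 0.3037 ≈ 0.30
d₂ = d₁ − σ√T = 0.3037 − 0.3756 = -0.0719 ≈ -0.07
Pr(exercise) under Q = N(d₂) = 0.4721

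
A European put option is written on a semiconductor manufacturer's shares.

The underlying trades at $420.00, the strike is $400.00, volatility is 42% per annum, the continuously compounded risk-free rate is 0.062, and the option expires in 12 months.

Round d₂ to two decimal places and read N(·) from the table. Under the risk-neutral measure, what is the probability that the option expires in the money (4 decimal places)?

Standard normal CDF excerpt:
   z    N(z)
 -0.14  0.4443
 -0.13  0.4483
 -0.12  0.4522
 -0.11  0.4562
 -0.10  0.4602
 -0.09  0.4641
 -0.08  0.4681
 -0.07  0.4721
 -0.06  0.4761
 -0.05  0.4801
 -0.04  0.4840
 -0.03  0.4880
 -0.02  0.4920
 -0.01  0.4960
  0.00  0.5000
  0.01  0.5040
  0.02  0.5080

σ√T = 0.42 × 1.0000 = 0.4200
d₁ = [ln(420/400) + (0.062 + 0.42²/2)·1] / 0.4200 = [0.0488 + 0.1502] / 0.4200 = 0.4738 ⇒ 0.47
d₂ = d₁ − σ√T = 0.4738 − 0.4200 = 0.0538 ⇒ 0.05
Pr(exercise) under Q = N(−d₂) = N(-0.05) = 0.4801

0.4801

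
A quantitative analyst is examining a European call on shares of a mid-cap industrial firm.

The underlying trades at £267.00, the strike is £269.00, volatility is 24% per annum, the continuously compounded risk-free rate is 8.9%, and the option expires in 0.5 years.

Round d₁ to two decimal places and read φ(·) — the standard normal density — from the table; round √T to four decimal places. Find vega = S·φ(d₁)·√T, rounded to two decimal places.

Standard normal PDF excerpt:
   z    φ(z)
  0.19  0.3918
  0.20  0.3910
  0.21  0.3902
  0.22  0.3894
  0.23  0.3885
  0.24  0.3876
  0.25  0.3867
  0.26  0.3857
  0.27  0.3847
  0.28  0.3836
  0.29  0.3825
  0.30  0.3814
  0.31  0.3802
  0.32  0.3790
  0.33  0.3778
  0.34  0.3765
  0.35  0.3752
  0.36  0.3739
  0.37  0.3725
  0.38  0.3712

72.01

σ√T = 0.24 × 0.7071 = 0.1697
d₁ = [ln(267/269) + (0.089 + 0.24²/2)·0.5] / 0.1697 = [-0.0075 + 0.0589] / 0.1697 = 0.3031 which rounds to 0.30
√T = √0.5 = 0.7071
φ(d₁) = φ(0.30) = 0.3814
vega = S·φ(d₁)·√T = 267·0.3814·0.7071 = 72.0067
(The put has the same vega.)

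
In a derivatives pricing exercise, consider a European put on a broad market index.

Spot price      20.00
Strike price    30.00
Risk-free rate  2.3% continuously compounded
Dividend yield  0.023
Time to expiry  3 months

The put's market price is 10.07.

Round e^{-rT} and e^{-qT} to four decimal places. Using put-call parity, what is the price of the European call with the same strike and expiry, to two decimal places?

0.13

exp(−qT) = exp(−0.023·0.25) = 0.9943;  exp(−rT) = exp(−0.023·0.25) = 0.9943
Put-call parity: C − P = S·e^(−qT) − K·e^(−rT) = 20·0.9943 − 30·0.9943 = 19.8860 − 29.8290 = -9.9430
C = P + (C − P) = 10.07 + (-9.9430) = 0.1270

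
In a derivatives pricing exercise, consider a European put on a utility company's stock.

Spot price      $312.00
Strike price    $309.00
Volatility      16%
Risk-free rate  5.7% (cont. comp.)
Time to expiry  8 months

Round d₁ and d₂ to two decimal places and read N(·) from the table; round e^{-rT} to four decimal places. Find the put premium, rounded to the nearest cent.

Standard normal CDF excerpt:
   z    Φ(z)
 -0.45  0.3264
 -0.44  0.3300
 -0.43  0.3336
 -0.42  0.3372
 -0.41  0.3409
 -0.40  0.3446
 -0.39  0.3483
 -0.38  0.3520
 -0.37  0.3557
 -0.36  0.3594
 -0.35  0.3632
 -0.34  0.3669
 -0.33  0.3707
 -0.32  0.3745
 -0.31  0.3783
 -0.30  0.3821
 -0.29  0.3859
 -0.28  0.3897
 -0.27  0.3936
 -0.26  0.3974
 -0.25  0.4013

$9.58

T = 0.6667;  σ√T = 0.1306
d₁ = [ln(312/309) + (0.057 + 0.16²/2)·0.6667] / 0.1306 = [0.0097 + 0.0465] / 0.1306 = 0.4302 ⇒ 0.43
d₂ = d₁ − σ√T = 0.4302 − 0.1306 = 0.2995 ⇒ 0.30
exp(−rT) = exp(−0.057·0.6667) = 0.9627
N(−d₂) = N(-0.30) = 0.3821;  N(−d₁) = N(-0.43) = 0.3336
P = 309·0.9627·0.3821 − 312·0.3336 = 113.6649 − 104.0832 = 9.5817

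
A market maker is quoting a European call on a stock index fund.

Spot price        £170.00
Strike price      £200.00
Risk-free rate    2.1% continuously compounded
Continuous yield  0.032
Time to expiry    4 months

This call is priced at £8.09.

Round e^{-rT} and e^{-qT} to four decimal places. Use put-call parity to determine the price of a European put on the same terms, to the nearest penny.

e^(−qT) = e^(−0.032·0.3333) = 0.9894;  e^(−rT) = e^(−0.021·0.3333) = 0.9930
Put-call parity: C − P = S·e^(−qT) − K·e^(−rT) = 170·0.9894 − 200·0.9930 = 168.1980 − 198.6000 = -30.4020
P = C − (C − P) = 8.09 − (-30.4020) = 38.4920

£38.49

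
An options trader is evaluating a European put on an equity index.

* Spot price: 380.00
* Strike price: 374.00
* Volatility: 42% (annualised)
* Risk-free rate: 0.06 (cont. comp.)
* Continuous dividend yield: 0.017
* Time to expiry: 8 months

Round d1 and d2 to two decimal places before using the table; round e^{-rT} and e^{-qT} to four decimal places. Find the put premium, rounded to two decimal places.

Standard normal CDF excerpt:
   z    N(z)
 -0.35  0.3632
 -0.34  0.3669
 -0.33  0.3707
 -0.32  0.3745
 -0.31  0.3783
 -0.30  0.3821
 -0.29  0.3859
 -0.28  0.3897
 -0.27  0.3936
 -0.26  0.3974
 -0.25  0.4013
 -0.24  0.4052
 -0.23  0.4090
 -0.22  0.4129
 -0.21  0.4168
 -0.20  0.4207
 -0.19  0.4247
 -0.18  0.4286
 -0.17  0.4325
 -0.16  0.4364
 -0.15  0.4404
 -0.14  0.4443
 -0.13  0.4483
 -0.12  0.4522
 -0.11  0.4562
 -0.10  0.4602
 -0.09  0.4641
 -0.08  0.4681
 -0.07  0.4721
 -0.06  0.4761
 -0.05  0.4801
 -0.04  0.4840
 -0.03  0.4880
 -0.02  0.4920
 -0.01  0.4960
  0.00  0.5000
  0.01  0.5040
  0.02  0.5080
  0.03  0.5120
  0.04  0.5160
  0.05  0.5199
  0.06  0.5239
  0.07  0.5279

σ√T = 0.42·√0.6667 = 0.3429
d₁ = [ln(380/374) + (0.06 − 0.017 + 0.42²/2)·0.6667] / 0.3429 = [0.0159 + 0.0875] / 0.3429 = 0.3015 ⇒ 0.30
d₂ = d₁ − σ√T = 0.3015 − 0.3429 = -0.0415 ⇒ -0.04
e^(−qT) = e^(−0.017·0.6667) = 0.9887;  e^(−rT) = e^(−0.06·0.6667) = 0.9608
N(−d₂) = N(0.04) = 0.5160;  N(−d₁) = N(-0.30) = 0.3821
P = 374·0.9608·0.5160 − 380·0.9887·0.3821 = 185.4190 − 143.5573 = 41.8618

41.86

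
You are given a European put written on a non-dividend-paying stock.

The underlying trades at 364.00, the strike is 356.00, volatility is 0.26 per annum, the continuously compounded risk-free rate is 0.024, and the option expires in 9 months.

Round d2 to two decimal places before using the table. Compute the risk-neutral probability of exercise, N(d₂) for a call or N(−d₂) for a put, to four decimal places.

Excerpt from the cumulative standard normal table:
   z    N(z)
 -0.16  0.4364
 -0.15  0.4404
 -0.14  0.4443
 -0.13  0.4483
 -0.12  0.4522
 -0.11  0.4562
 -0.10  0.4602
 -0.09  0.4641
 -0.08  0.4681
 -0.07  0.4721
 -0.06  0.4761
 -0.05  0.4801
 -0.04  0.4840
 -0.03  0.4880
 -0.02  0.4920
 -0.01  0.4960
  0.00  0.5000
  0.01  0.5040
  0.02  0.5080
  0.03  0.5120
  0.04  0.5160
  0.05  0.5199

0.4721

T = 0.75;  σ√T = 0.2252
d₁ = [ln(364/356) + (0.024 + 0.26²/2)·0.75] / 0.2252 = [0.0222 + 0.0433] / 0.2252 = 0.2912 ⇒ 0.29
d₂ = d₁ − σ√T = 0.2912 − 0.2252 = 0.0661 ⇒ 0.07
Pr(exercise) under Q = N(−d₂) = N(-0.07) = 0.4721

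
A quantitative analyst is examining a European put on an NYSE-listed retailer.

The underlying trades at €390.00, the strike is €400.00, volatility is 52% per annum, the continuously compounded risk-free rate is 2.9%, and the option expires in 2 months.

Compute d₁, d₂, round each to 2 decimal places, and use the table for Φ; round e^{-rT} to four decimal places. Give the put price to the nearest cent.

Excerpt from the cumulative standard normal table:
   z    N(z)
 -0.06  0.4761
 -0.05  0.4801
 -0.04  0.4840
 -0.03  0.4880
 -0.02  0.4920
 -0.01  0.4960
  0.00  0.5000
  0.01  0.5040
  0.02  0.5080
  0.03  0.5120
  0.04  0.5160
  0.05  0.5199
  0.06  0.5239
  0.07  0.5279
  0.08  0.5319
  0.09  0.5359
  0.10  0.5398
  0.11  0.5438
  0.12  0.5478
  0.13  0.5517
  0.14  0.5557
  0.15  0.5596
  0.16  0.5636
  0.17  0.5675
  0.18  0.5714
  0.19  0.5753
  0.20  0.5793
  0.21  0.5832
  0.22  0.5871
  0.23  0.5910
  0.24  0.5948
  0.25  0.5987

T = 0.1667;  σ√T = 0.2123
ln(S/K) + (r + σ²/2)T = ln(390/400) + (0.029 + 0.52²/2)·0.1667 = -0.0253 + 0.0274 = 0.0020
d₁ = 0.0020 / 0.2123 = 0.0097 ⇒ 0.01
d₂ = d₁ − σ√T = 0.0097 − 0.2123 = -0.2026 ⇒ -0.20
exp(−rT) = exp(−0.029·0.1667) = 0.9952
N(−d₂) = N(0.20) = 0.5793;  N(−d₁) = N(-0.01) = 0.4960
P = 400·0.9952·0.5793 − 390·0.4960 = 230.6077 − 193.4400 = 37.1677

€37.17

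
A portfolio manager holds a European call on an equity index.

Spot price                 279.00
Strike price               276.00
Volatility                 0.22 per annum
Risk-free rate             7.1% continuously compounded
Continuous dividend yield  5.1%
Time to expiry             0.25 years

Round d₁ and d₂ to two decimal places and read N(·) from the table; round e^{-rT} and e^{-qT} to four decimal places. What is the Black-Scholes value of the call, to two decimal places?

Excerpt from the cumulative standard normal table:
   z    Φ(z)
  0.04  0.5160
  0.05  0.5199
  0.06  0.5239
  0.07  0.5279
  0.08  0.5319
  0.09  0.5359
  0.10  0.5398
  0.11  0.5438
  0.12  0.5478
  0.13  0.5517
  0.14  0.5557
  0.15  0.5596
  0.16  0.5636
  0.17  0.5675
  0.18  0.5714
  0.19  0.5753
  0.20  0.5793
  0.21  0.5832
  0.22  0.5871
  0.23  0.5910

T = 0.25;  σ√T = 0.1100
d₁ = [ln(279/276) + (0.071 − 0.051 + 0.22²/2)·0.25] / 0.1100 = [0.0108 + 0.0110] / 0.1100 = 0.1987 ⇒ 0.20
d₂ = d₁ − σ√T = 0.1987 − 0.1100 = 0.0887 ⇒ 0.09
exp(−qT) = exp(−0.051·0.25) = 0.9873;  exp(−rT) = exp(−0.071·0.25) = 0.9824
N(d₁) = N(0.20) = 0.5793;  N(d₂) = N(0.09) = 0.5359
C = 279·0.9873·0.5793 − 276·0.9824·0.5359 = 159.5721 − 145.3052 = 14.2669

14.27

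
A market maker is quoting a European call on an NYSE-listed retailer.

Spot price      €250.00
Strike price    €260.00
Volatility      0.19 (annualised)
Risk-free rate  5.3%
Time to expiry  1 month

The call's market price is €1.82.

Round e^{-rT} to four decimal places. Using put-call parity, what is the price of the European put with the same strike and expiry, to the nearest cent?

€10.68

e^(−rT) = e^(−0.053·0.08333) = 0.9956
Put-call parity: C − P = S − K·e^(−rT) = 250 − 260·0.9956 = 250 − 258.8560 = -8.8560
P = C − (C − P) = 1.82 − (-8.8560) = 10.6760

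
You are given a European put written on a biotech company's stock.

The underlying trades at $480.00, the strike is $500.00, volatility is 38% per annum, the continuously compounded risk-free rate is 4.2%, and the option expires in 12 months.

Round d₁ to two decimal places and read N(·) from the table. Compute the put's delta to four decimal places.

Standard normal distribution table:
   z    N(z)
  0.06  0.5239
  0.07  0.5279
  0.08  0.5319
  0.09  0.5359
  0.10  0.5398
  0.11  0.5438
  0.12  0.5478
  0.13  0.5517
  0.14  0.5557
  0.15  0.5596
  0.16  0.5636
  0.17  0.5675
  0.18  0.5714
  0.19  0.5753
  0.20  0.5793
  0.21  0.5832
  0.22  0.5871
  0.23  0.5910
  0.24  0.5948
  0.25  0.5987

T = 1;  σ√T = 0.3800
d₁ = [ln(480/500) + (0.042 + ½·0.38²)·1] / (σ√T) = (-0.0408 + 0.1142) / 0.3800 = 0.1931 ≈ 0.19
N(d₁) = N(0.19) = 0.5753
Δ_put = N(d₁) − 1 = 0.5753 − 1 = -0.4247

-0.4247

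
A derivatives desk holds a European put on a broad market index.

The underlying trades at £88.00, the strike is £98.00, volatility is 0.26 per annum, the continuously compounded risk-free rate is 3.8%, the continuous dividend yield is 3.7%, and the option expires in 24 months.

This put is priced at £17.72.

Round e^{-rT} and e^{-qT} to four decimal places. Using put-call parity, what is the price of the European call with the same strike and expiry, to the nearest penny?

e^(−qT) = e^(−0.037·2) = 0.9287;  e^(−rT) = e^(−0.038·2) = 0.9268
Put-call parity: C − P = S·e^(−qT) − K·e^(−rT) = 88·0.9287 − 98·0.9268 = 81.7256 − 90.8264 = -9.1008
C = P + (C − P) = 17.72 + (-9.1008) = 8.6192

£8.62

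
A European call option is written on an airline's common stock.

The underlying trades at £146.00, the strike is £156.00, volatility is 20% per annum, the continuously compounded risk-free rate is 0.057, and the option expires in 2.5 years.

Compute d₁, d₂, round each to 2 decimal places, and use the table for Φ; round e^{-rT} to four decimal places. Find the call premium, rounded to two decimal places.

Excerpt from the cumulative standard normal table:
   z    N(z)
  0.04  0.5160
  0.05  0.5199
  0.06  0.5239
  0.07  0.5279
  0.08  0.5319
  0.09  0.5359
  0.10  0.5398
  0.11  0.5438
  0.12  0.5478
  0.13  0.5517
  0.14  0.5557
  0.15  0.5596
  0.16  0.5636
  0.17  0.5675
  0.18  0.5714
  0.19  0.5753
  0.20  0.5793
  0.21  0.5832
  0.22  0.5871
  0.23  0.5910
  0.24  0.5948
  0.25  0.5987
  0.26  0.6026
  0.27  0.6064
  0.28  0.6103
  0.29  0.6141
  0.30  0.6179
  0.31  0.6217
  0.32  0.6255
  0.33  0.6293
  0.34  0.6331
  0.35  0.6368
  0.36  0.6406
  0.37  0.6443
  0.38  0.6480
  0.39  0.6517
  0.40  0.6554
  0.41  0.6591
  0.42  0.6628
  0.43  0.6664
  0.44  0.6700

σ√T = 0.2·√2.5 = 0.3162
d₁ = [ln(146/156) + (0.057 + ½·0.2²)·2.5] / (σ√T) = (-0.0662 + 0.1925) / 0.3162 = 0.3992 ≈ 0.40
d₂ = 0.3992 − 0.3162 = 0.0830 ≈ 0.08
exp(−rT) = exp(−0.057·2.5) = 0.8672
C = 146·N(0.40) − 156·0.8672·N(0.08) = 146·0.6554 − 156·0.8672·0.5319 = 95.6884 − 71.9571 = 23.7313

£23.73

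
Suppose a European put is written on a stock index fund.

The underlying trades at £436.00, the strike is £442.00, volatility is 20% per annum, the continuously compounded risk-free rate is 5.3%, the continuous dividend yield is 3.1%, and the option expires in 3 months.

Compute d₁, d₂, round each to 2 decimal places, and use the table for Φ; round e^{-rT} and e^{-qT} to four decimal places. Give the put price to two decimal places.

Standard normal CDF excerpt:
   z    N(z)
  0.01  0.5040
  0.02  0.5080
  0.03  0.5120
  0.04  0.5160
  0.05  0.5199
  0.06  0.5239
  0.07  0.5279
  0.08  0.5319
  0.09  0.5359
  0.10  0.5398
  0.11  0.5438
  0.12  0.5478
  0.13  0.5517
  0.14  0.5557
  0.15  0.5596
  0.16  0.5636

σ√T = 0.2 × 0.5000 = 0.1000
d₁ = [ln(436/442) + (0.053 − 0.031 + 0.2²/2)·0.25] / 0.1000 = [-0.0137 + 0.0105] / 0.1000 = -0.0317 ⇒ -0.03
d₂ = d₁ − σ√T = -0.0317 − 0.1000 = -0.1317 ⇒ -0.13
exp(−qT) = exp(−0.031·0.25) = 0.9923;  exp(−rT) = exp(−0.053·0.25) = 0.9868
N(−d₂) = N(0.13) = 0.5517;  N(−d₁) = N(0.03) = 0.5120
P = 442·0.9868·0.5517 − 436·0.9923·0.5120 = 240.6326 − 221.5131 = 19.1194

£19.12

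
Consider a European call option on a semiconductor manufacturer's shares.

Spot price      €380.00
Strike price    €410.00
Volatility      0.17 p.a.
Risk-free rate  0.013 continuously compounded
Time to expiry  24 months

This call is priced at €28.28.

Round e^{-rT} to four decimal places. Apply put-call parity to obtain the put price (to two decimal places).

exp(−rT) = exp(−0.013·2) = 0.9743
Put-call parity: C − P = S − K·e^(−rT) = 380 − 410·0.9743 = 380 − 399.4630 = -19.4630
P = C − (C − P) = 28.28 − (-19.4630) = 47.7430

€47.74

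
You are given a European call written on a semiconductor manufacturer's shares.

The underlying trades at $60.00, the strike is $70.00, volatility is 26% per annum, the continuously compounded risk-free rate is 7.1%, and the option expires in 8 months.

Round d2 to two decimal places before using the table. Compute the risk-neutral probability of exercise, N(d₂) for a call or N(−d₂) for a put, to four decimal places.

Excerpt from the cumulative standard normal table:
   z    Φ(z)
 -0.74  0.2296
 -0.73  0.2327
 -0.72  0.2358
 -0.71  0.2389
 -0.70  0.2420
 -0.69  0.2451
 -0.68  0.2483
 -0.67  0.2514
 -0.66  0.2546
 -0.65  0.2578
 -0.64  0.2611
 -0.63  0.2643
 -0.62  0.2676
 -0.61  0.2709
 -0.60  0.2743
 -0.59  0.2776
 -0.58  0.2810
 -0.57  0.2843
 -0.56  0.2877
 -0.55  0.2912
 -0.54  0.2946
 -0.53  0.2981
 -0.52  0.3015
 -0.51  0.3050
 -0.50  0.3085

σ√T = 0.26 × 0.8165 = 0.2123
ln(S/K) + (r + σ²/2)T = ln(60/70) + (0.071 + 0.26²/2)·0.6667 = -0.1542 + 0.0699 = -0.0843
d₁ = -0.0843 / 0.2123 = -0.3970 → -0.40
d₂ = d₁ − σ√T = -0.3970 − 0.2123 = -0.6093 → -0.61
Pr(exercise) under Q = N(d₂) = 0.2709

0.2709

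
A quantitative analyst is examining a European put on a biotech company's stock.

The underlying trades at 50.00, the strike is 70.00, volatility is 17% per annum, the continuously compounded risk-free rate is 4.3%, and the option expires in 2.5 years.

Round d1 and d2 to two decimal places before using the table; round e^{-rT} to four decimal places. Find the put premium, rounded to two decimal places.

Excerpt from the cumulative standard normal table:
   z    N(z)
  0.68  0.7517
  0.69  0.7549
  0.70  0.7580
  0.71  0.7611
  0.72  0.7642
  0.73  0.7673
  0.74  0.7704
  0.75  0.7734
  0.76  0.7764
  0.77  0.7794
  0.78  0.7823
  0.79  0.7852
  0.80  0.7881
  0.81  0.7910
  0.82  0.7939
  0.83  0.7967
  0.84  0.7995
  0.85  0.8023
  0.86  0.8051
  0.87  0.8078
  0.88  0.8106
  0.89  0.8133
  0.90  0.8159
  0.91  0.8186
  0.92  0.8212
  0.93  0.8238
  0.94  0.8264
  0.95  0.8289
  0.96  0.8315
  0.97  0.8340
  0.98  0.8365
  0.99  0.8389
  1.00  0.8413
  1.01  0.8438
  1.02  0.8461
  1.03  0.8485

14.53

σ√T = 0.17·√2.5 = 0.2688
ln(S/K) + (r + σ²/2)T = ln(50/70) + (0.043 + 0.17²/2)·2.5 = -0.3365 + 0.1436 = -0.1928
d₁ = -0.1928 / 0.2688 = -0.7175 ⇒ -0.72
d₂ = d₁ − σ√T = -0.7175 − 0.2688 = -0.9862 ⇒ -0.99
e^(−rT) = e^(−0.043·2.5) = 0.8981
N(−d₂) = N(0.99) = 0.8389;  N(−d₁) = N(0.72) = 0.7642
P = 70·0.8981·0.8389 − 50·0.7642 = 52.7391 − 38.2100 = 14.5291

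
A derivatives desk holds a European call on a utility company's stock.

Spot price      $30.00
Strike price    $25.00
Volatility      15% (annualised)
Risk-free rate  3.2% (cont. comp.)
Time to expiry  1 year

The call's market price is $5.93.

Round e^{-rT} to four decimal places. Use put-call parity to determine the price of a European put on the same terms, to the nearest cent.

exp(−rT) = exp(−0.032·1) = 0.9685
Put-call parity: C − P = S − K·e^(−rT) = 30 − 25·0.9685 = 30 − 24.2125 = 5.7875
P = C − (C − P) = 5.93 − (5.7875) = 0.1425

$0.14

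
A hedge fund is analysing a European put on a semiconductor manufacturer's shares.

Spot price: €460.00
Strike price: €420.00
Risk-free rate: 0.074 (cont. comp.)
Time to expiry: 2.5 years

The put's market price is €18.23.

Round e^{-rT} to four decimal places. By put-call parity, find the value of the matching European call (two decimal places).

€129.17

exp(−rT) = exp(−0.074·2.5) = 0.8311
Put-call parity: C − P = S − K·e^(−rT) = 460 − 420·0.8311 = 460 − 349.0620 = 110.9380
C = P + (C − P) = 18.23 + (110.9380) = 129.1680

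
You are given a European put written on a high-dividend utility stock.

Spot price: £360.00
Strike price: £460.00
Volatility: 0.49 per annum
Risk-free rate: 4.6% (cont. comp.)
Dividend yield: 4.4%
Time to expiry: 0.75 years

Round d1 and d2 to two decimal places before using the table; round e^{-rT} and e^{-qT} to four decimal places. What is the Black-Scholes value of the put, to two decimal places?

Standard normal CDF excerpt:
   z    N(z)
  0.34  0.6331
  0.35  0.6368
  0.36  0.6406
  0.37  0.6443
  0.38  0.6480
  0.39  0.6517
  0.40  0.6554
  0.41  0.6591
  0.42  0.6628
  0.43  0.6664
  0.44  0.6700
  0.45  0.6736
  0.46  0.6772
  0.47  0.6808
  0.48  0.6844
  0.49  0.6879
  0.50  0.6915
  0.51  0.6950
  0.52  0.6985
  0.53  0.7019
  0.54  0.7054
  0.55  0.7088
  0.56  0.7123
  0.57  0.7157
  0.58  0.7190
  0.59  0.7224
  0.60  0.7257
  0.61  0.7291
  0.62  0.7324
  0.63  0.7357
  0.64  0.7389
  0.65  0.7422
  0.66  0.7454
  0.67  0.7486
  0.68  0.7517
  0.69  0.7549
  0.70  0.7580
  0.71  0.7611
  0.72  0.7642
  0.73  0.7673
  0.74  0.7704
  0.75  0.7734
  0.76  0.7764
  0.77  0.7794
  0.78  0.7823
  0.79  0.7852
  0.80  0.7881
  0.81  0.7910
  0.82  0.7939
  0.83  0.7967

£125.83

σ√T = 0.49·√0.75 = 0.4244
d₁ = [ln(360/460) + (0.046 − 0.044 + ½·0.49²)·0.75] / (σ√T) = (-0.2451 + 0.0915) / 0.4244 = -0.3619 → -0.36
d₂ = -0.3619 − 0.4244 = -0.7863 → -0.79
exp(−qT) = exp(−0.044·0.75) = 0.9675;  exp(−rT) = exp(−0.046·0.75) = 0.9661
N(−d₂) = N(0.79) = 0.7852;  N(−d₁) = N(0.36) = 0.6406
P = 460·0.9661·0.7852 − 360·0.9675·0.6406 = 348.9476 − 223.1210 = 125.8266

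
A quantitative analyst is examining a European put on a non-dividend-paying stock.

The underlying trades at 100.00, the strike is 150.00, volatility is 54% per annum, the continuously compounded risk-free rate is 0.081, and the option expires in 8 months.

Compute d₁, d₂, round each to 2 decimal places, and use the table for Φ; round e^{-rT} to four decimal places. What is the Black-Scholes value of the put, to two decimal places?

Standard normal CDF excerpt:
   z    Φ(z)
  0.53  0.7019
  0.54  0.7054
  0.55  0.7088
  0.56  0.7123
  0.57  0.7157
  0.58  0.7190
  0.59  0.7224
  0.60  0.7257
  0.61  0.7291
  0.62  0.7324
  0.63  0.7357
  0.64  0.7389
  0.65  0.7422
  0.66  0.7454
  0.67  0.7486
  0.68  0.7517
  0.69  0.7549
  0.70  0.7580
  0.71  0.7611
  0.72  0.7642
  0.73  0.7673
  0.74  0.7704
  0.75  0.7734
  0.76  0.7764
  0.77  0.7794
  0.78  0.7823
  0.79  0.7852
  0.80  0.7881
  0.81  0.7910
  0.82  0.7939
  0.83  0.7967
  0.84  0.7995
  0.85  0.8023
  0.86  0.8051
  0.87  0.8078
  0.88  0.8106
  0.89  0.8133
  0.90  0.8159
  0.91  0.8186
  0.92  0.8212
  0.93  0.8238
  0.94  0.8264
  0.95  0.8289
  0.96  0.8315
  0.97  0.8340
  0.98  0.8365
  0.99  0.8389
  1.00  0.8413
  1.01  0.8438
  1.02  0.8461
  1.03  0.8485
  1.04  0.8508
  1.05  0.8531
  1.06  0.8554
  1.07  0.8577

48.34

σ√T = 0.54·√0.6667 = 0.4409
d₁ = [ln(100/150) + (0.081 + 0.54²/2)·0.6667] / 0.4409 = [-0.4055 + 0.1512] / 0.4409 = -0.5767 which rounds to -0.58
d₂ = d₁ − σ√T = -0.5767 − 0.4409 = -1.0176 which rounds to -1.02
exp(−rT) = exp(−0.081·0.6667) = 0.9474
N(−d₂) = N(1.02) = 0.8461;  N(−d₁) = N(0.58) = 0.7190
P = 150·0.9474·0.8461 − 100·0.7190 = 120.2393 − 71.9000 = 48.3393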